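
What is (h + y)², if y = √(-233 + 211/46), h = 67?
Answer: (3082 + I*√483322)²/2116 ≈ 4260.6 + 2025.2*I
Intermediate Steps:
y = I*√483322/46 (y = √(-233 + 211*(1/46)) = √(-233 + 211/46) = √(-10507/46) = I*√483322/46 ≈ 15.113*I)
(h + y)² = (67 + I*√483322/46)²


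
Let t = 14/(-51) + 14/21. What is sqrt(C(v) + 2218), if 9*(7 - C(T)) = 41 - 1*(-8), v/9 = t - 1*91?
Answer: 2*sqrt(4994)/3 ≈ 47.112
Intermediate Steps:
t = 20/51 (t = 14*(-1/51) + 14*(1/21) = -14/51 + 2/3 = 20/51 ≈ 0.39216)
v = -13863/17 (v = 9*(20/51 - 1*91) = 9*(20/51 - 91) = 9*(-4621/51) = -13863/17 ≈ -815.47)
C(T) = 14/9 (C(T) = 7 - (41 - 1*(-8))/9 = 7 - (41 + 8)/9 = 7 - 1/9*49 = 7 - 49/9 = 14/9)
sqrt(C(v) + 2218) = sqrt(14/9 + 2218) = sqrt(19976/9) = 2*sqrt(4994)/3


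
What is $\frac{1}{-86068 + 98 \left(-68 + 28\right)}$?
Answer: $- \frac{1}{89988} \approx -1.1113 \cdot 10^{-5}$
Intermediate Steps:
$\frac{1}{-86068 + 98 \left(-68 + 28\right)} = \frac{1}{-86068 + 98 \left(-40\right)} = \frac{1}{-86068 - 3920} = \frac{1}{-89988} = - \frac{1}{89988}$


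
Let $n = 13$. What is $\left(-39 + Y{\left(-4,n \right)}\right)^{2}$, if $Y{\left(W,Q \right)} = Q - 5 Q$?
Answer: $8281$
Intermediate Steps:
$Y{\left(W,Q \right)} = - 4 Q$
$\left(-39 + Y{\left(-4,n \right)}\right)^{2} = \left(-39 - 52\right)^{2} = \left(-91\right)^{2} = 8281$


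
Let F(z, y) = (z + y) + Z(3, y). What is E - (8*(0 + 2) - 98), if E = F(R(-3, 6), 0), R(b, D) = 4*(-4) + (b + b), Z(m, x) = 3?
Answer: 63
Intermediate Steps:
R(b, D) = -16 + 2*b
F(z, y) = 3 + y + z (F(z, y) = (z + y) + 3 = (y + z) + 3 = 3 + y + z)
E = -19 (E = 3 + 0 + (-16 + 2*(-3)) = 3 + 0 + (-16 - 6) = 3 + 0 - 22 = -19)
E - (8*(0 + 2) - 98) = -19 - (8*(0 + 2) - 98) = -19 - (8*2 - 98) = -19 - (16 - 98) = -19 - 1*(-82) = -19 + 82 = 63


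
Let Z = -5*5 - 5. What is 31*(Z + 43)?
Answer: 403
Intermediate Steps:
Z = -30 (Z = -25 - 5 = -30)
31*(Z + 43) = 31*(-30 + 43) = 31*13 = 403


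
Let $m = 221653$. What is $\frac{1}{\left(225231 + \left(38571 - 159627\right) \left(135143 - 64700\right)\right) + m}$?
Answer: $- \frac{1}{8527100924} \approx -1.1727 \cdot 10^{-10}$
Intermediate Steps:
$\frac{1}{\left(225231 + \left(38571 - 159627\right) \left(135143 - 64700\right)\right) + m} = \frac{1}{\left(225231 + \left(38571 - 159627\right) \left(135143 - 64700\right)\right) + 221653} = \frac{1}{\left(225231 - 8527547808\right) + 221653} = \frac{1}{-8527322577 + 221653} = \frac{1}{-8527100924} = - \frac{1}{8527100924}$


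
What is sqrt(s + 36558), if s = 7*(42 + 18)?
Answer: sqrt(36978) ≈ 192.30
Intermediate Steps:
s = 420 (s = 7*60 = 420)
sqrt(s + 36558) = sqrt(420 + 36558) = sqrt(36978)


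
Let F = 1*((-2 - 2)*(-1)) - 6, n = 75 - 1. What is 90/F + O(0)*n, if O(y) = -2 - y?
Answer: -193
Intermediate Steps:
n = 74
F = -2 (F = 1*(-4*(-1)) - 6 = 1*4 - 6 = 4 - 6 = -2)
90/F + O(0)*n = 90/(-2) + (-2 - 1*0)*74 = 90*(-1/2) + (-2 + 0)*74 = -45 - 2*74 = -45 - 148 = -193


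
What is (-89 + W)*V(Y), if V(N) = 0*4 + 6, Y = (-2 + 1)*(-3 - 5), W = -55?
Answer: -864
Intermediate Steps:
Y = 8 (Y = -1*(-8) = 8)
V(N) = 6 (V(N) = 0 + 6 = 6)
(-89 + W)*V(Y) = (-89 - 55)*6 = -144*6 = -864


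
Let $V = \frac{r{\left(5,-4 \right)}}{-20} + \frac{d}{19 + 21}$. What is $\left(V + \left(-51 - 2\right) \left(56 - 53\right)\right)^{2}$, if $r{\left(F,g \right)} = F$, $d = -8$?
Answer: $\frac{10169721}{400} \approx 25424.0$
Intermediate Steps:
$V = - \frac{9}{20}$ ($V = \frac{5}{-20} - \frac{8}{19 + 21} = 5 \left(- \frac{1}{20}\right) - \frac{8}{40} = - \frac{1}{4} - \frac{1}{5} = - \frac{9}{20} \approx -0.45$)
$\left(V + \left(-51 - 2\right) \left(56 - 53\right)\right)^{2} = \left(- \frac{9}{20} + \left(-51 - 2\right) \left(56 - 53\right)\right)^{2} = \left(- \frac{9}{20} - 159\right)^{2} = \left(- \frac{3189}{20}\right)^{2} = \frac{10169721}{400}$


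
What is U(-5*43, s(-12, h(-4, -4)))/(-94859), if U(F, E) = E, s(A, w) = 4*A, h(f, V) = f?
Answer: 48/94859 ≈ 0.00050601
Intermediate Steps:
U(-5*43, s(-12, h(-4, -4)))/(-94859) = (4*(-12))/(-94859) = -48*(-1/94859) = 48/94859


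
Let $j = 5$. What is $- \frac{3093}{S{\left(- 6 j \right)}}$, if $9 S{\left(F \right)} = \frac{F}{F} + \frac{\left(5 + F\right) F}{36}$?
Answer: $- \frac{167022}{131} \approx -1275.0$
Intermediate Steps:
$S{\left(F \right)} = \frac{1}{9} + \frac{F \left(5 + F\right)}{324}$ ($S{\left(F \right)} = \frac{\frac{F}{F} + \frac{\left(5 + F\right) F}{36}}{9} = \frac{1 + F \left(5 + F\right) \frac{1}{36}}{9} = \frac{1 + \frac{F \left(5 + F\right)}{36}}{9} = \frac{1}{9} + \frac{F \left(5 + F\right)}{324}$)
$- \frac{3093}{S{\left(- 6 j \right)}} = - \frac{3093}{\frac{1}{9} + \frac{\left(\left(-6\right) 5\right)^{2}}{324} + \frac{5 \left(\left(-6\right) 5\right)}{324}} = - \frac{3093}{\frac{1}{9} + \frac{\left(-30\right)^{2}}{324} + \frac{5}{324} \left(-30\right)} = - \frac{3093}{\frac{1}{9} + \frac{1}{324} \cdot 900 - \frac{25}{54}} = - \frac{3093}{\frac{1}{9} + \frac{25}{9} - \frac{25}{54}} = - \frac{3093}{\frac{131}{54}} = \left(-3093\right) \frac{54}{131} = - \frac{167022}{131}$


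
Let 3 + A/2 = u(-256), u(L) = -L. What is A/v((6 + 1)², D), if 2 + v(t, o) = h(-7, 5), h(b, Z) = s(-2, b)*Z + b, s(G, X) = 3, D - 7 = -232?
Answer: 253/3 ≈ 84.333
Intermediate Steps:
D = -225 (D = 7 - 232 = -225)
h(b, Z) = b + 3*Z (h(b, Z) = 3*Z + b = b + 3*Z)
v(t, o) = 6 (v(t, o) = -2 + (-7 + 3*5) = -2 + (-7 + 15) = -2 + 8 = 6)
A = 506 (A = -6 + 2*(-1*(-256)) = -6 + 2*256 = -6 + 512 = 506)
A/v((6 + 1)², D) = 506/6 = 506*(⅙) = 253/3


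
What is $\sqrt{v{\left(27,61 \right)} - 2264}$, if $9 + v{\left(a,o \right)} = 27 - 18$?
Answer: $2 i \sqrt{566} \approx 47.581 i$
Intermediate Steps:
$v{\left(a,o \right)} = 0$ ($v{\left(a,o \right)} = -9 + \left(27 - 18\right) = -9 + 9 = 0$)
$\sqrt{v{\left(27,61 \right)} - 2264} = \sqrt{0 - 2264} = \sqrt{-2264} = 2 i \sqrt{566}$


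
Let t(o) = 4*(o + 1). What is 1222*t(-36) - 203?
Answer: -171283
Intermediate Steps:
t(o) = 4 + 4*o (t(o) = 4*(1 + o) = 4 + 4*o)
1222*t(-36) - 203 = 1222*(4 + 4*(-36)) - 203 = 1222*(4 - 144) - 203 = 1222*(-140) - 203 = -171080 - 203 = -171283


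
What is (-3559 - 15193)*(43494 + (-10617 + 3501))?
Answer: -682160256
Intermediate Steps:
(-3559 - 15193)*(43494 + (-10617 + 3501)) = -18752*(43494 - 7116) = -18752*36378 = -682160256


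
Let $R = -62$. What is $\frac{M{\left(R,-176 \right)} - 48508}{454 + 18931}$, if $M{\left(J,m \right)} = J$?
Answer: $- \frac{9714}{3877} \approx -2.5055$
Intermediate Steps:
$\frac{M{\left(R,-176 \right)} - 48508}{454 + 18931} = \frac{-62 - 48508}{454 + 18931} = - \frac{48570}{19385} = \left(-48570\right) \frac{1}{19385} = - \frac{9714}{3877}$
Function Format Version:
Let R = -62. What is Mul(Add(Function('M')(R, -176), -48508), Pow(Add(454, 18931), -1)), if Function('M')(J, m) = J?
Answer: Rational(-9714, 3877) ≈ -2.5055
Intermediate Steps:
Mul(Add(Function('M')(R, -176), -48508), Pow(Add(454, 18931), -1)) = Mul(Add(-62, -48508), Pow(Add(454, 18931), -1)) = Mul(-48570, Pow(19385, -1)) = Mul(-48570, Rational(1, 19385)) = Rational(-9714, 3877)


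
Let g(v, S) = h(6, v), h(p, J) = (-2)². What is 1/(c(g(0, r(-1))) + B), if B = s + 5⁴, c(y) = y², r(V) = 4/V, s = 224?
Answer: 1/865 ≈ 0.0011561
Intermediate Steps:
h(p, J) = 4
g(v, S) = 4
B = 849 (B = 224 + 5⁴ = 224 + 625 = 849)
1/(c(g(0, r(-1))) + B) = 1/(4² + 849) = 1/(16 + 849) = 1/865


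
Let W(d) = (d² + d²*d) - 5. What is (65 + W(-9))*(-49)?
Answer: 28812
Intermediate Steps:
W(d) = -5 + d² + d³ (W(d) = (d² + d³) - 5 = -5 + d² + d³)
(65 + W(-9))*(-49) = (65 + (-5 + (-9)² + (-9)³))*(-49) = (65 + (-5 + 81 - 729))*(-49) = (65 - 653)*(-49) = -588*(-49) = 28812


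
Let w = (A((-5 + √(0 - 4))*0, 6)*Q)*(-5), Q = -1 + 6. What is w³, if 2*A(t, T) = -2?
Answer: 15625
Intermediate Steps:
Q = 5
A(t, T) = -1 (A(t, T) = (½)*(-2) = -1)
w = 25 (w = -1*5*(-5) = -5*(-5) = 25)
w³ = 25³ = 15625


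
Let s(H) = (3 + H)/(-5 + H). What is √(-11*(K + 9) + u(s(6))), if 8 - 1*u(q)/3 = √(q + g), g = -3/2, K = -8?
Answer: √(52 - 6*√30)/2 ≈ 2.1873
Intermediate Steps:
g = -3/2 (g = -3*½ = -3/2 ≈ -1.5000)
s(H) = (3 + H)/(-5 + H)
u(q) = 24 - 3*√(-3/2 + q) (u(q) = 24 - 3*√(q - 3/2) = 24 - 3*√(-3/2 + q))
√(-11*(K + 9) + u(s(6))) = √(-11*(-8 + 9) + (24 - 3*√(-6 + 4*((3 + 6)/(-5 + 6)))/2)) = √(-11*1 + (24 - 3*√(-6 + 4*(9/1))/2)) = √(-11 + (24 - 3*√(-6 + 4*(1*9))/2)) = √(-11 + (24 - 3*√(-6 + 4*9)/2)) = √(-11 + (24 - 3*√(-6 + 36)/2)) = √(-11 + (24 - 3*√30/2)) = √(13 - 3*√30/2)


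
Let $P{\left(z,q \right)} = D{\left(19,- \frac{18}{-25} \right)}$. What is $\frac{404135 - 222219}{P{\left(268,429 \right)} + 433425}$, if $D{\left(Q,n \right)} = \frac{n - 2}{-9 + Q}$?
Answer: $\frac{22739500}{54178109} \approx 0.41972$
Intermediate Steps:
$D{\left(Q,n \right)} = \frac{-2 + n}{-9 + Q}$
$P{\left(z,q \right)} = - \frac{16}{125}$ ($P{\left(z,q \right)} = \frac{-2 - \frac{18}{-25}}{-9 + 19} = \frac{-2 - - \frac{18}{25}}{10} = \frac{-2 + \frac{18}{25}}{10} = \frac{1}{10} \left(- \frac{32}{25}\right) = - \frac{16}{125}$)
$\frac{404135 - 222219}{P{\left(268,429 \right)} + 433425} = \frac{404135 - 222219}{- \frac{16}{125} + 433425} = \frac{181916}{\frac{54178109}{125}} = 181916 \cdot \frac{125}{54178109} = \frac{22739500}{54178109}$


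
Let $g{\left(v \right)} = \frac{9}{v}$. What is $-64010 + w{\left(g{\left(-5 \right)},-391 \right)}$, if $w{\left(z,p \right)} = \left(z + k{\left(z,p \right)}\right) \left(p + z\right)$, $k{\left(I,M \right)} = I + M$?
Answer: $\frac{2274722}{25} \approx 90989.0$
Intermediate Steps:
$w{\left(z,p \right)} = \left(p + z\right) \left(p + 2 z\right)$ ($w{\left(z,p \right)} = \left(z + \left(z + p\right)\right) \left(p + z\right) = \left(z + \left(p + z\right)\right) \left(p + z\right) = \left(p + 2 z\right) \left(p + z\right) = \left(p + z\right) \left(p + 2 z\right)$)
$-64010 + w{\left(g{\left(-5 \right)},-391 \right)} = -64010 + \left(\left(-391\right)^{2} + 2 \left(\frac{9}{-5}\right)^{2} + 3 \left(-391\right) \frac{9}{-5}\right) = -64010 + \left(152881 + 2 \left(9 \left(- \frac{1}{5}\right)\right)^{2} + 3 \left(-391\right) 9 \left(- \frac{1}{5}\right)\right) = -64010 + \left(152881 + 2 \left(- \frac{9}{5}\right)^{2} + 3 \left(-391\right) \left(- \frac{9}{5}\right)\right) = -64010 + \left(152881 + 2 \cdot \frac{81}{25} + \frac{10557}{5}\right) = -64010 + \left(152881 + \frac{162}{25} + \frac{10557}{5}\right) = -64010 + \frac{3874972}{25} = \frac{2274722}{25}$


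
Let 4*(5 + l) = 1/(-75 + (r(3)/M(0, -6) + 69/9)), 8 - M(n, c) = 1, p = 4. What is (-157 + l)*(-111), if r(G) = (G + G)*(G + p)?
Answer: 13235085/736 ≈ 17982.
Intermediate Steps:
M(n, c) = 7 (M(n, c) = 8 - 1*1 = 8 - 1 = 7)
r(G) = 2*G*(4 + G) (r(G) = (G + G)*(G + 4) = (2*G)*(4 + G) = 2*G*(4 + G))
l = -3683/736 (l = -5 + 1/(4*(-75 + ((2*3*(4 + 3))/7 + 69/9))) = -5 + 1/(4*(-75 + ((2*3*7)*(⅐) + 69*(⅑)))) = -5 + 1/(4*(-75 + (42*(⅐) + 23/3))) = -5 + 1/(4*(-75 + (6 + 23/3))) = -5 + 1/(4*(-75 + 41/3)) = -5 + 1/(4*(-184/3)) = -5 + (¼)*(-3/184) = -5 - 3/736 = -3683/736 ≈ -5.0041)
(-157 + l)*(-111) = (-157 - 3683/736)*(-111) = -119235/736*(-111) = 13235085/736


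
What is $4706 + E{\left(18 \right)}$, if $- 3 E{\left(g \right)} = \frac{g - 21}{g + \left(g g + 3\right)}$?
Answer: $\frac{1623571}{345} \approx 4706.0$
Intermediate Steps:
$E{\left(g \right)} = - \frac{-21 + g}{3 \left(3 + g + g^{2}\right)}$ ($E{\left(g \right)} = - \frac{\left(g - 21\right) \frac{1}{g + \left(g g + 3\right)}}{3} = - \frac{\left(-21 + g\right) \frac{1}{g + \left(g^{2} + 3\right)}}{3} = - \frac{\left(-21 + g\right) \frac{1}{g + \left(3 + g^{2}\right)}}{3} = - \frac{\left(-21 + g\right) \frac{1}{3 + g + g^{2}}}{3} = - \frac{\frac{1}{3 + g + g^{2}} \left(-21 + g\right)}{3} = - \frac{-21 + g}{3 \left(3 + g + g^{2}\right)}$)
$4706 + E{\left(18 \right)} = 4706 + \frac{7 - 6}{3 + 18 + 18^{2}} = 4706 + \frac{7 - 6}{3 + 18 + 324} = 4706 + \frac{1}{345} \cdot 1 = 4706 + \frac{1}{345} = \frac{1623571}{345}$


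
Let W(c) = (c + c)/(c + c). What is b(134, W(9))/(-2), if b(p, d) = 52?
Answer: -26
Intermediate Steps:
W(c) = 1 (W(c) = (2*c)/((2*c)) = (2*c)*(1/(2*c)) = 1)
b(134, W(9))/(-2) = 52/(-2) = -½*52 = -26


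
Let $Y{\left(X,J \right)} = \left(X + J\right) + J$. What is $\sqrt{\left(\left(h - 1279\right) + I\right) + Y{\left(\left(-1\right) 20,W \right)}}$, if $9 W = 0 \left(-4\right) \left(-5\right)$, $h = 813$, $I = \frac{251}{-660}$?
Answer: $\frac{i \sqrt{52966815}}{330} \approx 22.054 i$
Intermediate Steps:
$I = - \frac{251}{660}$ ($I = 251 \left(- \frac{1}{660}\right) = - \frac{251}{660} \approx -0.3803$)
$W = 0$ ($W = \frac{0 \left(-4\right) \left(-5\right)}{9} = \frac{0 \left(-5\right)}{9} = \frac{1}{9} \cdot 0 = 0$)
$Y{\left(X,J \right)} = X + 2 J$ ($Y{\left(X,J \right)} = \left(J + X\right) + J = X + 2 J$)
$\sqrt{\left(\left(h - 1279\right) + I\right) + Y{\left(\left(-1\right) 20,W \right)}} = \sqrt{\left(\left(813 - 1279\right) - \frac{251}{660}\right) + \left(\left(-1\right) 20 + 2 \cdot 0\right)} = \sqrt{\left(-466 - \frac{251}{660}\right) + \left(-20 + 0\right)} = \sqrt{- \frac{307811}{660} - 20} = \sqrt{- \frac{321011}{660}} = \frac{i \sqrt{52966815}}{330}$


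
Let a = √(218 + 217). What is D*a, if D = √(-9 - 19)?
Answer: 2*I*√3045 ≈ 110.36*I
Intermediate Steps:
D = 2*I*√7 (D = √(-28) = 2*I*√7 ≈ 5.2915*I)
a = √435 ≈ 20.857
D*a = (2*I*√7)*√435 = 2*I*√3045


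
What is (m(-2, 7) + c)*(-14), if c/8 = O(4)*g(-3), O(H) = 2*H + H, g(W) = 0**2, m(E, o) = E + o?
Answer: -70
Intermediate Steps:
g(W) = 0
O(H) = 3*H
c = 0 (c = 8*((3*4)*0) = 8*(12*0) = 8*0 = 0)
(m(-2, 7) + c)*(-14) = ((-2 + 7) + 0)*(-14) = (5 + 0)*(-14) = 5*(-14) = -70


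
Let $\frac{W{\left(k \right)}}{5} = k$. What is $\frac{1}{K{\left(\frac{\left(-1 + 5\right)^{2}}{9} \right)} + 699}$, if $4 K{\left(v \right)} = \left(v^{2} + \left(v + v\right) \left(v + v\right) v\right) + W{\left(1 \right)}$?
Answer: $\frac{2916}{2060617} \approx 0.0014151$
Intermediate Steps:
$W{\left(k \right)} = 5 k$
$K{\left(v \right)} = \frac{5}{4} + v^{3} + \frac{v^{2}}{4}$ ($K{\left(v \right)} = \frac{\left(v^{2} + \left(v + v\right) \left(v + v\right) v\right) + 5 \cdot 1}{4} = \frac{\left(v^{2} + 2 v 2 v v\right) + 5}{4} = \frac{\left(v^{2} + 4 v^{2} v\right) + 5}{4} = \frac{\left(v^{2} + 4 v^{3}\right) + 5}{4} = \frac{5 + v^{2} + 4 v^{3}}{4} = \frac{5}{4} + v^{3} + \frac{v^{2}}{4}$)
$\frac{1}{K{\left(\frac{\left(-1 + 5\right)^{2}}{9} \right)} + 699} = \frac{1}{\left(\frac{5}{4} + \left(\frac{\left(-1 + 5\right)^{2}}{9}\right)^{3} + \frac{\left(\frac{\left(-1 + 5\right)^{2}}{9}\right)^{2}}{4}\right) + 699} = \frac{1}{\left(\frac{5}{4} + \left(4^{2} \cdot \frac{1}{9}\right)^{3} + \frac{\left(4^{2} \cdot \frac{1}{9}\right)^{2}}{4}\right) + 699} = \frac{1}{\left(\frac{5}{4} + \left(16 \cdot \frac{1}{9}\right)^{3} + \frac{\left(16 \cdot \frac{1}{9}\right)^{2}}{4}\right) + 699} = \frac{1}{\left(\frac{5}{4} + \left(\frac{16}{9}\right)^{3} + \frac{\left(\frac{16}{9}\right)^{2}}{4}\right) + 699} = \frac{1}{\left(\frac{5}{4} + \frac{4096}{729} + \frac{1}{4} \cdot \frac{256}{81}\right) + 699} = \frac{1}{\left(\frac{5}{4} + \frac{4096}{729} + \frac{64}{81}\right) + 699} = \frac{1}{\frac{22333}{2916} + 699} = \frac{1}{\frac{2060617}{2916}} = \frac{2916}{2060617}$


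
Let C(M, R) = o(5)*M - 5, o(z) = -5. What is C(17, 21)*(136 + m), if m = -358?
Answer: 19980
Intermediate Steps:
C(M, R) = -5 - 5*M (C(M, R) = -5*M - 5 = -5 - 5*M)
C(17, 21)*(136 + m) = (-5 - 5*17)*(136 - 358) = (-5 - 85)*(-222) = -90*(-222) = 19980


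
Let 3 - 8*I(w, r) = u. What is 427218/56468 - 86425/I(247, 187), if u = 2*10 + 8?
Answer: 781053113/28234 ≈ 27664.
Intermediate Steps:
u = 28 (u = 20 + 8 = 28)
I(w, r) = -25/8 (I(w, r) = 3/8 - 1/8*28 = 3/8 - 7/2 = -25/8)
427218/56468 - 86425/I(247, 187) = 427218/56468 - 86425/(-25/8) = 427218*(1/56468) - 86425*(-8/25) = 213609/28234 + 27656 = 781053113/28234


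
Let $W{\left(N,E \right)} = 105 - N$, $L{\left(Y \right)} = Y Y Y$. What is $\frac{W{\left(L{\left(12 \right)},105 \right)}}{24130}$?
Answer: $- \frac{1623}{24130} \approx -0.067261$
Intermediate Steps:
$L{\left(Y \right)} = Y^{3}$ ($L{\left(Y \right)} = Y^{2} Y = Y^{3}$)
$\frac{W{\left(L{\left(12 \right)},105 \right)}}{24130} = \frac{105 - 12^{3}}{24130} = \left(105 - 1728\right) \frac{1}{24130} = \left(-1623\right) \frac{1}{24130} = - \frac{1623}{24130}$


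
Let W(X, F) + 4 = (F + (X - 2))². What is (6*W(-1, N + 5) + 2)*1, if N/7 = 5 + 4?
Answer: 25328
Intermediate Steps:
N = 63 (N = 7*(5 + 4) = 7*9 = 63)
W(X, F) = -4 + (-2 + F + X)² (W(X, F) = -4 + (F + (X - 2))² = -4 + (F + (-2 + X))² = -4 + (-2 + F + X)²)
(6*W(-1, N + 5) + 2)*1 = (6*(-4 + (-2 + (63 + 5) - 1)²) + 2)*1 = (6*(-4 + (-2 + 68 - 1)²) + 2)*1 = (6*(-4 + 65²) + 2)*1 = (6*(-4 + 4225) + 2)*1 = (6*4221 + 2)*1 = (25326 + 2)*1 = 25328*1 = 25328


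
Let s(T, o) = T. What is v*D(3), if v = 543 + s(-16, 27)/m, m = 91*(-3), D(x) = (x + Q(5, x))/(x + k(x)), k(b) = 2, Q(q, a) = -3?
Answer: 0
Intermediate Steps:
D(x) = (-3 + x)/(2 + x) (D(x) = (x - 3)/(x + 2) = (-3 + x)/(2 + x))
m = -273
v = 148255/273 (v = 543 - 16/(-273) = 543 - 16*(-1/273) = 543 + 16/273 = 148255/273 ≈ 543.06)
v*D(3) = 148255*((-3 + 3)/(2 + 3))/273 = 148255*(0/5)/273 = 148255*((⅕)*0)/273 = (148255/273)*0 = 0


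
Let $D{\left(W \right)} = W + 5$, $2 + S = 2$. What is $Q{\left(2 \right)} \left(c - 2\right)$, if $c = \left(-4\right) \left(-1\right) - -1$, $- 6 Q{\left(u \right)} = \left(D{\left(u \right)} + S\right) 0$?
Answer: $0$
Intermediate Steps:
$S = 0$ ($S = -2 + 2 = 0$)
$D{\left(W \right)} = 5 + W$
$Q{\left(u \right)} = 0$ ($Q{\left(u \right)} = - \frac{\left(\left(5 + u\right) + 0\right) 0}{6} = - \frac{\left(5 + u\right) 0}{6} = \left(- \frac{1}{6}\right) 0 = 0$)
$c = 5$ ($c = 4 + 1 = 5$)
$Q{\left(2 \right)} \left(c - 2\right) = 0 \left(5 - 2\right) = 0 \cdot 3 = 0$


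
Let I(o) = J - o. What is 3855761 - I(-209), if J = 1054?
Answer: 3854498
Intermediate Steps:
I(o) = 1054 - o
3855761 - I(-209) = 3855761 - (1054 - 1*(-209)) = 3855761 - (1054 + 209) = 3855761 - 1*1263 = 3855761 - 1263 = 3854498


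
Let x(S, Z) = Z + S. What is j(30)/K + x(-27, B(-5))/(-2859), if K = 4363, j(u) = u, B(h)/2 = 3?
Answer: 59131/4157939 ≈ 0.014221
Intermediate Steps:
B(h) = 6 (B(h) = 2*3 = 6)
x(S, Z) = S + Z
j(30)/K + x(-27, B(-5))/(-2859) = 30/4363 + (-27 + 6)/(-2859) = 30*(1/4363) - 21*(-1/2859) = 30/4363 + 7/953 = 59131/4157939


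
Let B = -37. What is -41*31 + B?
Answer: -1308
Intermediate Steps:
-41*31 + B = -41*31 - 37 = -1271 - 37 = -1308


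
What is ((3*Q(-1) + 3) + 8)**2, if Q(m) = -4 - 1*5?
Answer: 256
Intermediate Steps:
Q(m) = -9 (Q(m) = -4 - 5 = -9)
((3*Q(-1) + 3) + 8)**2 = ((3*(-9) + 3) + 8)**2 = ((-27 + 3) + 8)**2 = (-24 + 8)**2 = (-16)**2 = 256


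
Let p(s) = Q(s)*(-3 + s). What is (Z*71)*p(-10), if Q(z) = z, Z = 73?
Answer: 673790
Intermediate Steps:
p(s) = s*(-3 + s)
(Z*71)*p(-10) = (73*71)*(-10*(-3 - 10)) = 5183*(-10*(-13)) = 5183*130 = 673790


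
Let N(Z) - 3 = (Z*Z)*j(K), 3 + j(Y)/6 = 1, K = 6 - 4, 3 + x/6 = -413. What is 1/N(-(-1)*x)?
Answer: -1/74760189 ≈ -1.3376e-8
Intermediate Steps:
x = -2496 (x = -18 + 6*(-413) = -18 - 2478 = -2496)
K = 2
j(Y) = -12 (j(Y) = -18 + 6*1 = -18 + 6 = -12)
N(Z) = 3 - 12*Z² (N(Z) = 3 + (Z*Z)*(-12) = 3 + Z²*(-12) = 3 - 12*Z²)
1/N(-(-1)*x) = 1/(3 - 12*(-(-1)*(-2496))²) = 1/(3 - 12*(-1*2496)²) = 1/(3 - 12*(-2496)²) = 1/(3 - 12*6230016) = 1/(3 - 74760192) = 1/(-74760189) = -1/74760189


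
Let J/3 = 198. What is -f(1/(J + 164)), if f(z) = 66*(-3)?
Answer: 198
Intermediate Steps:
J = 594 (J = 3*198 = 594)
f(z) = -198
-f(1/(J + 164)) = -1*(-198) = 198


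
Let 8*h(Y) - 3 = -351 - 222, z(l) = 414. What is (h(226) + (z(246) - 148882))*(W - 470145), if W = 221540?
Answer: 147710400985/4 ≈ 3.6928e+10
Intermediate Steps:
h(Y) = -285/4 (h(Y) = 3/8 + (-351 - 222)/8 = 3/8 + (⅛)*(-573) = 3/8 - 573/8 = -285/4)
(h(226) + (z(246) - 148882))*(W - 470145) = (-285/4 + (414 - 148882))*(221540 - 470145) = (-285/4 - 148468)*(-248605) = -594157/4*(-248605) = 147710400985/4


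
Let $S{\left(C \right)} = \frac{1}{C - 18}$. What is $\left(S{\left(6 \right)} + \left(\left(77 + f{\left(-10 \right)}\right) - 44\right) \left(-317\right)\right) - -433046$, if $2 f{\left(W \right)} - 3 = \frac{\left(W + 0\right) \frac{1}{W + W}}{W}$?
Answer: $\frac{50654081}{120} \approx 4.2212 \cdot 10^{5}$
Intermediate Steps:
$S{\left(C \right)} = \frac{1}{-18 + C}$
$f{\left(W \right)} = \frac{3}{2} + \frac{1}{4 W}$ ($f{\left(W \right)} = \frac{3}{2} + \frac{\frac{W + 0}{W + W} \frac{1}{W}}{2} = \frac{3}{2} + \frac{\frac{W}{2 W} \frac{1}{W}}{2} = \frac{3}{2} + \frac{W \frac{1}{2 W} \frac{1}{W}}{2} = \frac{3}{2} + \frac{\frac{1}{2} \frac{1}{W}}{2} = \frac{3}{2} + \frac{1}{4 W}$)
$\left(S{\left(6 \right)} + \left(\left(77 + f{\left(-10 \right)}\right) - 44\right) \left(-317\right)\right) - -433046 = \left(\frac{1}{-18 + 6} + \left(\left(77 + \frac{1 + 6 \left(-10\right)}{4 \left(-10\right)}\right) - 44\right) \left(-317\right)\right) - -433046 = \left(\frac{1}{-12} + \left(\left(77 + \frac{1}{4} \left(- \frac{1}{10}\right) \left(1 - 60\right)\right) - 44\right) \left(-317\right)\right) + 433046 = \left(- \frac{1}{12} + \left(\left(77 + \frac{1}{4} \left(- \frac{1}{10}\right) \left(-59\right)\right) - 44\right) \left(-317\right)\right) + 433046 = \left(- \frac{1}{12} + \left(\left(77 + \frac{59}{40}\right) - 44\right) \left(-317\right)\right) + 433046 = \left(- \frac{1}{12} + \left(\frac{3139}{40} - 44\right) \left(-317\right)\right) + 433046 = \left(- \frac{1}{12} + \frac{1379}{40} \left(-317\right)\right) + 433046 = \left(- \frac{1}{12} - \frac{437143}{40}\right) + 433046 = - \frac{1311439}{120} + 433046 = \frac{50654081}{120}$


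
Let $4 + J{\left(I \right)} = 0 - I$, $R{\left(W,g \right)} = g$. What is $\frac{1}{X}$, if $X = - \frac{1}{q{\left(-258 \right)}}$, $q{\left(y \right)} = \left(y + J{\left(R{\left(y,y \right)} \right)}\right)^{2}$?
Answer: $-16$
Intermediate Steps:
$J{\left(I \right)} = -4 - I$ ($J{\left(I \right)} = -4 + \left(0 - I\right) = -4 - I$)
$q{\left(y \right)} = 16$ ($q{\left(y \right)} = \left(y - \left(4 + y\right)\right)^{2} = \left(-4\right)^{2} = 16$)
$X = - \frac{1}{16} \approx -0.0625$
$\frac{1}{X} = \frac{1}{- \frac{1}{16}} = -16$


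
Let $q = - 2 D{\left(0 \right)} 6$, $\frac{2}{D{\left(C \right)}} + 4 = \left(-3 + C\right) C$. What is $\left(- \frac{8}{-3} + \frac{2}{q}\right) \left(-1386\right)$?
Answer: $-4158$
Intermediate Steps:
$D{\left(C \right)} = \frac{2}{-4 + C \left(-3 + C\right)}$ ($D{\left(C \right)} = \frac{2}{-4 + \left(-3 + C\right) C} = \frac{2}{-4 + C \left(-3 + C\right)}$)
$q = 6$ ($q = - 2 \frac{2}{-4 + 0^{2} - 0} \cdot 6 = - 2 \frac{2}{-4 + 0 + 0} \cdot 6 = - 2 \frac{2}{-4} \cdot 6 = - 2 \cdot 2 \left(- \frac{1}{4}\right) 6 = \left(-2\right) \left(- \frac{1}{2}\right) 6 = 1 \cdot 6 = 6$)
$\left(- \frac{8}{-3} + \frac{2}{q}\right) \left(-1386\right) = \left(- \frac{8}{-3} + \frac{2}{6}\right) \left(-1386\right) = \left(\left(-8\right) \left(- \frac{1}{3}\right) + 2 \cdot \frac{1}{6}\right) \left(-1386\right) = \left(\frac{8}{3} + \frac{1}{3}\right) \left(-1386\right) = 3 \left(-1386\right) = -4158$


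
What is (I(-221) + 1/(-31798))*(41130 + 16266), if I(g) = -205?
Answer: -187070524518/15899 ≈ -1.1766e+7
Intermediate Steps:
(I(-221) + 1/(-31798))*(41130 + 16266) = (-205 + 1/(-31798))*(41130 + 16266) = (-205 - 1/31798)*57396 = -6518591/31798*57396 = -187070524518/15899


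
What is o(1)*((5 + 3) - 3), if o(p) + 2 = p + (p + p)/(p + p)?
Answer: 0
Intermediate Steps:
o(p) = -1 + p (o(p) = -2 + (p + (p + p)/(p + p)) = -2 + (p + (2*p)/((2*p))) = -2 + (p + (2*p)*(1/(2*p))) = -2 + (p + 1) = -2 + (1 + p) = -1 + p)
o(1)*((5 + 3) - 3) = (-1 + 1)*((5 + 3) - 3) = 0*(8 - 3) = 0*5 = 0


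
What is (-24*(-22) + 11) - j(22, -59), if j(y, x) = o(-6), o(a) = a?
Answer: 545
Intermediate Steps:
j(y, x) = -6
(-24*(-22) + 11) - j(22, -59) = (-24*(-22) + 11) - 1*(-6) = (528 + 11) + 6 = 539 + 6 = 545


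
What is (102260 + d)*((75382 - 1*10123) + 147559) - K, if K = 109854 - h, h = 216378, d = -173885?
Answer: -15242982726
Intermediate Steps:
K = -106524 (K = 109854 - 1*216378 = 109854 - 216378 = -106524)
(102260 + d)*((75382 - 1*10123) + 147559) - K = (102260 - 173885)*((75382 - 1*10123) + 147559) - 1*(-106524) = -71625*((75382 - 10123) + 147559) + 106524 = -71625*(65259 + 147559) + 106524 = -71625*212818 + 106524 = -15243089250 + 106524 = -15242982726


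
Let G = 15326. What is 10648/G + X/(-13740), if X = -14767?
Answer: 186311281/105289620 ≈ 1.7695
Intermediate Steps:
10648/G + X/(-13740) = 10648/15326 - 14767/(-13740) = 10648*(1/15326) - 14767*(-1/13740) = 5324/7663 + 14767/13740 = 186311281/105289620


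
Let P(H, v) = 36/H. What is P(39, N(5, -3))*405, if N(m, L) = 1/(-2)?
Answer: 4860/13 ≈ 373.85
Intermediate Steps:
N(m, L) = -½ (N(m, L) = 1*(-½) = -½)
P(39, N(5, -3))*405 = (36/39)*405 = (36*(1/39))*405 = (12/13)*405 = 4860/13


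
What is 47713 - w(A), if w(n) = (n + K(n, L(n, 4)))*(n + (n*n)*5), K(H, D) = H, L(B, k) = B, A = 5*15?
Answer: -4182287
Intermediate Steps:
A = 75
w(n) = 2*n*(n + 5*n**2) (w(n) = (n + n)*(n + (n*n)*5) = (2*n)*(n + n**2*5) = (2*n)*(n + 5*n**2) = 2*n*(n + 5*n**2))
47713 - w(A) = 47713 - 75**2*(2 + 10*75) = 47713 - 5625*(2 + 750) = 47713 - 5625*752 = 47713 - 1*4230000 = 47713 - 4230000 = -4182287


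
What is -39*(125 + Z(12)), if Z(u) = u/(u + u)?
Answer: -9789/2 ≈ -4894.5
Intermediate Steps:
Z(u) = ½ (Z(u) = u/((2*u)) = u*(1/(2*u)) = ½)
-39*(125 + Z(12)) = -39*(125 + ½) = -39*251/2 = -9789/2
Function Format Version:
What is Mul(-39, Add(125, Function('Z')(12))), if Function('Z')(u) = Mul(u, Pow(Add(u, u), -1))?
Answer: Rational(-9789, 2) ≈ -4894.5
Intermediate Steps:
Function('Z')(u) = Rational(1, 2) (Function('Z')(u) = Mul(u, Pow(Mul(2, u), -1)) = Mul(u, Mul(Rational(1, 2), Pow(u, -1))) = Rational(1, 2))
Mul(-39, Add(125, Function('Z')(12))) = Mul(-39, Add(125, Rational(1, 2))) = Mul(-39, Rational(251, 2)) = Rational(-9789, 2)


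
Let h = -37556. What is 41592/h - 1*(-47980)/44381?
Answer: -10989418/416693209 ≈ -0.026373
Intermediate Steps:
41592/h - 1*(-47980)/44381 = 41592/(-37556) - 1*(-47980)/44381 = 41592*(-1/37556) + 47980*(1/44381) = -10398/9389 + 47980/44381 = -10989418/416693209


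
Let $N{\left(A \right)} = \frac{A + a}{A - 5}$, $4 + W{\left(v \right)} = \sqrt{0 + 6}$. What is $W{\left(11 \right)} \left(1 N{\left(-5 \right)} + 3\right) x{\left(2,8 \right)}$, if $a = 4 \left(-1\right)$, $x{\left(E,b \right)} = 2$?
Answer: $- \frac{156}{5} + \frac{39 \sqrt{6}}{5} \approx -12.094$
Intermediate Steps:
$a = -4$
$W{\left(v \right)} = -4 + \sqrt{6}$ ($W{\left(v \right)} = -4 + \sqrt{0 + 6} = -4 + \sqrt{6}$)
$N{\left(A \right)} = \frac{-4 + A}{-5 + A}$ ($N{\left(A \right)} = \frac{A - 4}{A - 5} = \frac{-4 + A}{-5 + A}$)
$W{\left(11 \right)} \left(1 N{\left(-5 \right)} + 3\right) x{\left(2,8 \right)} = \left(-4 + \sqrt{6}\right) \left(1 \frac{-4 - 5}{-5 - 5} + 3\right) 2 = \left(-4 + \sqrt{6}\right) \left(1 \frac{1}{-10} \left(-9\right) + 3\right) 2 = \left(-4 + \sqrt{6}\right) \left(1 \left(\left(- \frac{1}{10}\right) \left(-9\right)\right) + 3\right) 2 = \left(-4 + \sqrt{6}\right) \left(1 \cdot \frac{9}{10} + 3\right) 2 = \left(-4 + \sqrt{6}\right) \left(\frac{9}{10} + 3\right) 2 = \left(-4 + \sqrt{6}\right) \frac{39}{10} \cdot 2 = \left(- \frac{78}{5} + \frac{39 \sqrt{6}}{10}\right) 2 = - \frac{156}{5} + \frac{39 \sqrt{6}}{5}$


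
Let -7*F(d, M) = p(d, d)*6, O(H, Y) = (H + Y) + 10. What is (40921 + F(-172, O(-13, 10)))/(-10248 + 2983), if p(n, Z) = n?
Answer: -287479/50855 ≈ -5.6529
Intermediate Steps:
O(H, Y) = 10 + H + Y
F(d, M) = -6*d/7 (F(d, M) = -d*6/7 = -6*d/7)
(40921 + F(-172, O(-13, 10)))/(-10248 + 2983) = (40921 - 6/7*(-172))/(-10248 + 2983) = (40921 + 1032/7)/(-7265) = (287479/7)*(-1/7265) = -287479/50855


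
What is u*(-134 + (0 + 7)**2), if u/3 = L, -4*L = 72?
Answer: 4590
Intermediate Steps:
L = -18 (L = -1/4*72 = -18)
u = -54 (u = 3*(-18) = -54)
u*(-134 + (0 + 7)**2) = -54*(-134 + (0 + 7)**2) = -54*(-134 + 7**2) = -54*(-134 + 49) = -54*(-85) = 4590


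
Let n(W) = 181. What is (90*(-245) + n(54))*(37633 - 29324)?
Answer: -181709521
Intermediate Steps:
(90*(-245) + n(54))*(37633 - 29324) = (90*(-245) + 181)*(37633 - 29324) = (-22050 + 181)*8309 = -21869*8309 = -181709521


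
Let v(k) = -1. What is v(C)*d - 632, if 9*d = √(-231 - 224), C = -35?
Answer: -632 - I*√455/9 ≈ -632.0 - 2.3701*I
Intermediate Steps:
d = I*√455/9 (d = √(-231 - 224)/9 = √(-455)/9 = (I*√455)/9 = I*√455/9 ≈ 2.3701*I)
v(C)*d - 632 = -I*√455/9 - 632 = -632 - I*√455/9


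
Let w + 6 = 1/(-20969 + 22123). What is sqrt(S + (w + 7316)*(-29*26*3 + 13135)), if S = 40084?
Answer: sqrt(105900351428666)/1154 ≈ 8917.5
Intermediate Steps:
w = -6923/1154 (w = -6 + 1/(-20969 + 22123) = -6 + 1/1154 = -6923/1154 ≈ -5.9991)
sqrt(S + (w + 7316)*(-29*26*3 + 13135)) = sqrt(40084 + (-6923/1154 + 7316)*(-29*26*3 + 13135)) = sqrt(40084 + 8435741*(-754*3 + 13135)/1154) = sqrt(40084 + 8435741*(-2262 + 13135)/1154) = sqrt(40084 + (8435741/1154)*10873) = sqrt(40084 + 91721811893/1154) = sqrt(91768068829/1154) = sqrt(105900351428666)/1154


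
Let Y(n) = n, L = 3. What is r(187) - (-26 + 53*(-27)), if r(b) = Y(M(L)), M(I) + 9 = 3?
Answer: 1451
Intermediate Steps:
M(I) = -6 (M(I) = -9 + 3 = -6)
r(b) = -6
r(187) - (-26 + 53*(-27)) = -6 - (-26 + 53*(-27)) = -6 - (-26 - 1431) = -6 - 1*(-1457) = -6 + 1457 = 1451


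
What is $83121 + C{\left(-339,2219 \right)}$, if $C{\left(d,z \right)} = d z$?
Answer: $-669120$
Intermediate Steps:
$83121 + C{\left(-339,2219 \right)} = 83121 - 752241 = -669120$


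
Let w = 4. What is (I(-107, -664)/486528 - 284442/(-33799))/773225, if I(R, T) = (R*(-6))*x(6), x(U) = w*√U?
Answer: 284442/26134231775 + 107*√6/15674817200 ≈ 1.0901e-5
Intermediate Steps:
x(U) = 4*√U
I(R, T) = -24*R*√6 (I(R, T) = (R*(-6))*(4*√6) = (-6*R)*(4*√6) = -24*R*√6)
(I(-107, -664)/486528 - 284442/(-33799))/773225 = (-24*(-107)*√6/486528 - 284442/(-33799))/773225 = ((2568*√6)*(1/486528) - 284442*(-1/33799))*(1/773225) = (107*√6/20272 + 284442/33799)*(1/773225) = (284442/33799 + 107*√6/20272)*(1/773225) = 284442/26134231775 + 107*√6/15674817200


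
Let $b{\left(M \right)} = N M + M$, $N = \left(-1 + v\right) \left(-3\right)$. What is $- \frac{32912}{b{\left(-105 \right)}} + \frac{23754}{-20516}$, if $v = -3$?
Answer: $\frac{321399191}{14002170} \approx 22.954$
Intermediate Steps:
$N = 12$ ($N = \left(-1 - 3\right) \left(-3\right) = \left(-4\right) \left(-3\right) = 12$)
$b{\left(M \right)} = 13 M$ ($b{\left(M \right)} = 12 M + M = 13 M$)
$- \frac{32912}{b{\left(-105 \right)}} + \frac{23754}{-20516} = - \frac{32912}{13 \left(-105\right)} + \frac{23754}{-20516} = - \frac{32912}{-1365} + 23754 \left(- \frac{1}{20516}\right) = \left(-32912\right) \left(- \frac{1}{1365}\right) - \frac{11877}{10258} = \frac{32912}{1365} - \frac{11877}{10258} = \frac{321399191}{14002170}$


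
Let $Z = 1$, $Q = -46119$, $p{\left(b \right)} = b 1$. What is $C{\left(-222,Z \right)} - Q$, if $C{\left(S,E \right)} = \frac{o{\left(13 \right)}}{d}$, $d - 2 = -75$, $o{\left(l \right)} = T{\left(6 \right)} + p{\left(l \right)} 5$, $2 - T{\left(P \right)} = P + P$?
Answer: $\frac{3366632}{73} \approx 46118.0$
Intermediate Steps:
$p{\left(b \right)} = b$
$T{\left(P \right)} = 2 - 2 P$ ($T{\left(P \right)} = 2 - \left(P + P\right) = 2 - 2 P$)
$o{\left(l \right)} = -10 + 5 l$ ($o{\left(l \right)} = \left(2 - 12\right) + l 5 = \left(2 - 12\right) + 5 l = -10 + 5 l$)
$d = -73$ ($d = 2 - 75 = -73$)
$C{\left(S,E \right)} = - \frac{55}{73}$ ($C{\left(S,E \right)} = \frac{-10 + 5 \cdot 13}{-73} = \left(-10 + 65\right) \left(- \frac{1}{73}\right) = 55 \left(- \frac{1}{73}\right) = - \frac{55}{73}$)
$C{\left(-222,Z \right)} - Q = - \frac{55}{73} - -46119 = - \frac{55}{73} + 46119 = \frac{3366632}{73}$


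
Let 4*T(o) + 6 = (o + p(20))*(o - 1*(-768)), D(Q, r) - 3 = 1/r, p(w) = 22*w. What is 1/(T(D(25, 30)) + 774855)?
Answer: 3600/3096906721 ≈ 1.1625e-6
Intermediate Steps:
D(Q, r) = 3 + 1/r
T(o) = -3/2 + (440 + o)*(768 + o)/4 (T(o) = -3/2 + ((o + 22*20)*(o - 1*(-768)))/4 = -3/2 + ((o + 440)*(o + 768))/4 = -3/2 + ((440 + o)*(768 + o))/4 = -3/2 + (440 + o)*(768 + o)/4)
1/(T(D(25, 30)) + 774855) = 1/((168957/2 + 302*(3 + 1/30) + (3 + 1/30)**2/4) + 774855) = 1/((168957/2 + 302*(91/30) + (91/30)**2/4) + 774855) = 1/((168957/2 + 13741/15 + (1/4)*(8281/900)) + 774855) = 1/((168957/2 + 13741/15 + 8281/3600) + 774855) = 1/(307428721/3600 + 774855) = 1/(3096906721/3600) = 3600/3096906721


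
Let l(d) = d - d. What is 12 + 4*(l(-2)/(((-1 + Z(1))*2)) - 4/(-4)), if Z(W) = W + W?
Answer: 16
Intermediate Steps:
l(d) = 0
Z(W) = 2*W
12 + 4*(l(-2)/(((-1 + Z(1))*2)) - 4/(-4)) = 12 + 4*(0/(((-1 + 2*1)*2)) - 4/(-4)) = 12 + 4*(0/(((-1 + 2)*2)) - 4*(-¼)) = 12 + 4*(0/((1*2)) + 1) = 12 + 4*(0/2 + 1) = 12 + 4*(0*(½) + 1) = 12 + 4*(0 + 1) = 12 + 4*1 = 12 + 4 = 16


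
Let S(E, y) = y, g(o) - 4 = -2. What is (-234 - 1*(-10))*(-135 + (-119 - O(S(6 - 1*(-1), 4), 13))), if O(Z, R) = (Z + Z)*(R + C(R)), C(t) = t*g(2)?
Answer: 126784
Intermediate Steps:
g(o) = 2 (g(o) = 4 - 2 = 2)
C(t) = 2*t (C(t) = t*2 = 2*t)
O(Z, R) = 6*R*Z (O(Z, R) = (Z + Z)*(R + 2*R) = (2*Z)*(3*R) = 6*R*Z)
(-234 - 1*(-10))*(-135 + (-119 - O(S(6 - 1*(-1), 4), 13))) = (-234 - 1*(-10))*(-135 + (-119 - 6*13*4)) = (-234 + 10)*(-135 + (-119 - 1*312)) = -224*(-135 + (-119 - 312)) = -224*(-135 - 431) = -224*(-566) = 126784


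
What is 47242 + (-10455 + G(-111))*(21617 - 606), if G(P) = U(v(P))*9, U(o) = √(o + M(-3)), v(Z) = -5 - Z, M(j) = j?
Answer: -219622763 + 189099*√103 ≈ -2.1770e+8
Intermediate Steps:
U(o) = √(-3 + o) (U(o) = √(o - 3) = √(-3 + o))
G(P) = 9*√(-8 - P) (G(P) = √(-3 + (-5 - P))*9 = √(-8 - P)*9 = 9*√(-8 - P))
47242 + (-10455 + G(-111))*(21617 - 606) = 47242 + (-10455 + 9*√(-8 - 1*(-111)))*(21617 - 606) = 47242 + (-10455 + 9*√(-8 + 111))*21011 = 47242 + (-10455 + 9*√103)*21011 = 47242 + (-219670005 + 189099*√103) = -219622763 + 189099*√103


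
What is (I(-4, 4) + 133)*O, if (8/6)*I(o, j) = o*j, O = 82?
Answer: 9922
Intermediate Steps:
I(o, j) = 3*j*o/4 (I(o, j) = 3*(o*j)/4 = 3*(j*o)/4 = 3*j*o/4)
(I(-4, 4) + 133)*O = ((¾)*4*(-4) + 133)*82 = (-12 + 133)*82 = 121*82 = 9922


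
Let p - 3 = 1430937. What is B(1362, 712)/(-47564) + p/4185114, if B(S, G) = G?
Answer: 2711726208/8294198429 ≈ 0.32694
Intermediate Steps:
p = 1430940 (p = 3 + 1430937 = 1430940)
B(1362, 712)/(-47564) + p/4185114 = 712/(-47564) + 1430940/4185114 = 712*(-1/47564) + 1430940*(1/4185114) = -178/11891 + 238490/697519 = 2711726208/8294198429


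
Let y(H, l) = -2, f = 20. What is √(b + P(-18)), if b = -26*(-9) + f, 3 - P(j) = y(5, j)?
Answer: √259 ≈ 16.093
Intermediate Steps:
P(j) = 5 (P(j) = 3 - 1*(-2) = 3 + 2 = 5)
b = 254 (b = -26*(-9) + 20 = 234 + 20 = 254)
√(b + P(-18)) = √(254 + 5) = √259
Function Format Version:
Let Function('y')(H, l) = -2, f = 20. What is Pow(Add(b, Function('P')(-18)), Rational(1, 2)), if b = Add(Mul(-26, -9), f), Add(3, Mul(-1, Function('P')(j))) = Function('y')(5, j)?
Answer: Pow(259, Rational(1, 2)) ≈ 16.093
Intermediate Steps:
Function('P')(j) = 5 (Function('P')(j) = Add(3, Mul(-1, -2)) = Add(3, 2) = 5)
b = 254 (b = Add(Mul(-26, -9), 20) = Add(234, 20) = 254)
Pow(Add(b, Function('P')(-18)), Rational(1, 2)) = Pow(Add(254, 5), Rational(1, 2)) = Pow(259, Rational(1, 2))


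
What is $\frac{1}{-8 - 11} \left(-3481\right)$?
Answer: $\frac{3481}{19} \approx 183.21$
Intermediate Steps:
$\frac{1}{-8 - 11} \left(-3481\right) = \frac{1}{-19} \left(-3481\right) = \left(- \frac{1}{19}\right) \left(-3481\right) = \frac{3481}{19}$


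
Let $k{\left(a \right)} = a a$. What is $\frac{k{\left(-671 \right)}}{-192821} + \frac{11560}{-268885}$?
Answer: $- \frac{404236269}{169989097} \approx -2.378$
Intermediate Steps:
$k{\left(a \right)} = a^{2}$
$\frac{k{\left(-671 \right)}}{-192821} + \frac{11560}{-268885} = \frac{\left(-671\right)^{2}}{-192821} + \frac{11560}{-268885} = 450241 \left(- \frac{1}{192821}\right) + 11560 \left(- \frac{1}{268885}\right) = - \frac{7381}{3161} - \frac{2312}{53777} = - \frac{404236269}{169989097}$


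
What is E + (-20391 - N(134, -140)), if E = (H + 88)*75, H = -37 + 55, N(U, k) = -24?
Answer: -12417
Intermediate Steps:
H = 18
E = 7950 (E = (18 + 88)*75 = 106*75 = 7950)
E + (-20391 - N(134, -140)) = 7950 + (-20391 - 1*(-24)) = 7950 + (-20391 + 24) = 7950 - 20367 = -12417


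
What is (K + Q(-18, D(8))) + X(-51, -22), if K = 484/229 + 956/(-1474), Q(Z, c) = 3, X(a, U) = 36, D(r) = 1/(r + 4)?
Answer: 6829393/168773 ≈ 40.465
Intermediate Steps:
D(r) = 1/(4 + r)
K = 247246/168773 (K = 484*(1/229) + 956*(-1/1474) = 484/229 - 478/737 = 247246/168773 ≈ 1.4650)
(K + Q(-18, D(8))) + X(-51, -22) = (247246/168773 + 3) + 36 = 753565/168773 + 36 = 6829393/168773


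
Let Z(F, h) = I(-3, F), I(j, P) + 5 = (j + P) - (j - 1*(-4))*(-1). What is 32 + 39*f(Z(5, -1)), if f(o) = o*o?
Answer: 188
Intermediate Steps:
I(j, P) = -1 + P + 2*j (I(j, P) = -5 + ((j + P) - (j - 1*(-4))*(-1)) = -5 + ((P + j) - (j + 4)*(-1)) = -5 + ((P + j) - (4 + j)*(-1)) = -5 + ((P + j) - (-4 - j)) = -5 + ((P + j) + (4 + j)) = -5 + (4 + P + 2*j) = -1 + P + 2*j)
Z(F, h) = -7 + F (Z(F, h) = -1 + F + 2*(-3) = -1 + F - 6 = -7 + F)
f(o) = o²
32 + 39*f(Z(5, -1)) = 32 + 39*(-7 + 5)² = 32 + 39*(-2)² = 32 + 39*4 = 32 + 156 = 188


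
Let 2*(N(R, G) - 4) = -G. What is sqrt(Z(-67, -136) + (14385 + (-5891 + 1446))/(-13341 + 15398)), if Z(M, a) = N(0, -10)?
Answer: sqrt(483701)/187 ≈ 3.7192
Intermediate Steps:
N(R, G) = 4 - G/2 (N(R, G) = 4 + (-G)/2 = 4 - G/2)
Z(M, a) = 9 (Z(M, a) = 4 - 1/2*(-10) = 4 + 5 = 9)
sqrt(Z(-67, -136) + (14385 + (-5891 + 1446))/(-13341 + 15398)) = sqrt(9 + (14385 + (-5891 + 1446))/(-13341 + 15398)) = sqrt(9 + (14385 - 4445)/2057) = sqrt(9 + 9940*(1/2057)) = sqrt(9 + 9940/2057) = sqrt(28453/2057) = sqrt(483701)/187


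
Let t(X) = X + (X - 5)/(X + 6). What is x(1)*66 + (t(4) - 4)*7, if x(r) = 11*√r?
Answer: 7253/10 ≈ 725.30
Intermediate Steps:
t(X) = X + (-5 + X)/(6 + X)
x(1)*66 + (t(4) - 4)*7 = (11*√1)*66 + ((-5 + 4² + 7*4)/(6 + 4) - 4)*7 = (11*1)*66 + ((-5 + 16 + 28)/10 - 4)*7 = 11*66 + ((⅒)*39 - 4)*7 = 726 + (39/10 - 4)*7 = 726 - ⅒*7 = 726 - 7/10 = 7253/10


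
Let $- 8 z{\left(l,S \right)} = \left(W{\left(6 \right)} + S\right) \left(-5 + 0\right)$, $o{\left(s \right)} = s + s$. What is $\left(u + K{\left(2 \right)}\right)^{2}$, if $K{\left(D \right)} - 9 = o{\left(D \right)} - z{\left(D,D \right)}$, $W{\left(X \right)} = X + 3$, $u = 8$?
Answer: $\frac{12769}{64} \approx 199.52$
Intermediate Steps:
$o{\left(s \right)} = 2 s$
$W{\left(X \right)} = 3 + X$
$z{\left(l,S \right)} = \frac{45}{8} + \frac{5 S}{8}$ ($z{\left(l,S \right)} = - \frac{\left(\left(3 + 6\right) + S\right) \left(-5 + 0\right)}{8} = - \frac{\left(9 + S\right) \left(-5\right)}{8} = - \frac{-45 - 5 S}{8} = \frac{45}{8} + \frac{5 S}{8}$)
$K{\left(D \right)} = \frac{27}{8} + \frac{11 D}{8}$ ($K{\left(D \right)} = 9 + \left(2 D - \left(\frac{45}{8} + \frac{5 D}{8}\right)\right) = 9 + \left(- \frac{45}{8} + \frac{11 D}{8}\right) = \frac{27}{8} + \frac{11 D}{8}$)
$\left(u + K{\left(2 \right)}\right)^{2} = \left(8 + \left(\frac{27}{8} + \frac{11}{8} \cdot 2\right)\right)^{2} = \left(8 + \left(\frac{27}{8} + \frac{11}{4}\right)\right)^{2} = \left(8 + \frac{49}{8}\right)^{2} = \left(\frac{113}{8}\right)^{2} = \frac{12769}{64}$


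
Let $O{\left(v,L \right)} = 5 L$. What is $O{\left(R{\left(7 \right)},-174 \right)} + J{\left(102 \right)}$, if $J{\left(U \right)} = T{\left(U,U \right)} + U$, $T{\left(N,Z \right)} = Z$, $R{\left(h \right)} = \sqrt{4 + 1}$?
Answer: $-666$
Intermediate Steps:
$R{\left(h \right)} = \sqrt{5}$
$J{\left(U \right)} = 2 U$ ($J{\left(U \right)} = U + U = 2 U$)
$O{\left(R{\left(7 \right)},-174 \right)} + J{\left(102 \right)} = 5 \left(-174\right) + 2 \cdot 102 = -870 + 204 = -666$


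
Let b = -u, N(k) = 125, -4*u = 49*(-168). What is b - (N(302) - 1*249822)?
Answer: 247639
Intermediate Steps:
u = 2058 (u = -49*(-168)/4 = -1/4*(-8232) = 2058)
b = -2058 (b = -1*2058 = -2058)
b - (N(302) - 1*249822) = -2058 - (125 - 1*249822) = -2058 - (125 - 249822) = -2058 - 1*(-249697) = -2058 + 249697 = 247639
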